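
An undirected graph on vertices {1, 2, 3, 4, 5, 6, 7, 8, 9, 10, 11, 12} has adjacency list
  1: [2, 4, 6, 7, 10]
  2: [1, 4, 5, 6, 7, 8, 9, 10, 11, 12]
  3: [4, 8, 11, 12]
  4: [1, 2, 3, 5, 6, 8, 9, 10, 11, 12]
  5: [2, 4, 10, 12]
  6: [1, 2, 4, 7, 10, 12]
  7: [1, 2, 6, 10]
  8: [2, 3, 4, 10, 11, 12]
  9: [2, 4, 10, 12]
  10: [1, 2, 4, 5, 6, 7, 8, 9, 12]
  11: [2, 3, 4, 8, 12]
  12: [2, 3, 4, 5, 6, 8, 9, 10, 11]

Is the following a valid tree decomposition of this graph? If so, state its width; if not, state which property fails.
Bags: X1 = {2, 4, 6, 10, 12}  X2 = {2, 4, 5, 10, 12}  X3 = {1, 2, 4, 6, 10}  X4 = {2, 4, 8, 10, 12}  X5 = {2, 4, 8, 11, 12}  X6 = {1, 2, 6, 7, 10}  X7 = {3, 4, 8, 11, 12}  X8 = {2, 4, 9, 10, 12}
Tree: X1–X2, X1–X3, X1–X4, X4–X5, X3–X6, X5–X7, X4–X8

Yes; width 4.

Vertex coverage: the bags together contain {1, 2, 3, 4, 5, 6, 7, 8, 9, 10, 11, 12}, the full vertex set. Edge coverage: each edge of G has both endpoints in at least one bag. Running intersection: for every vertex, the bags containing it form a connected subtree. All three properties hold, so this is a valid tree decomposition of width max|bag| − 1 = 4, and hence tw(G) ≤ 4.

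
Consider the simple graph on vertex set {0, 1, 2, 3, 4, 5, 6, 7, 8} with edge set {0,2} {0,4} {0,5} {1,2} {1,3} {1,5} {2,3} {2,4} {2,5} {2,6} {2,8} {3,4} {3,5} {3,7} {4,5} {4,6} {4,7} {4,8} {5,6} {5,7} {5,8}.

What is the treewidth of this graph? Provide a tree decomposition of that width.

Treewidth 3.
One such decomposition:
Bags: B1 = {2, 4, 5, 6}  B2 = {2, 4, 5, 8}  B3 = {2, 3, 4, 5}  B4 = {0, 2, 4, 5}  B5 = {1, 2, 3, 5}  B6 = {3, 4, 5, 7}
Tree: B1–B2, B1–B3, B3–B4, B3–B5, B3–B6

The largest bag has 4 vertices, giving width 3; this decomposition certifies tw(G) ≤ 3. On the other hand G contains the 4-clique {1, 2, 3, 5}. A clique must lie in a single bag of any decomposition, so no decomposition can have width below 3. The upper and lower bounds meet at 3, so that is the treewidth.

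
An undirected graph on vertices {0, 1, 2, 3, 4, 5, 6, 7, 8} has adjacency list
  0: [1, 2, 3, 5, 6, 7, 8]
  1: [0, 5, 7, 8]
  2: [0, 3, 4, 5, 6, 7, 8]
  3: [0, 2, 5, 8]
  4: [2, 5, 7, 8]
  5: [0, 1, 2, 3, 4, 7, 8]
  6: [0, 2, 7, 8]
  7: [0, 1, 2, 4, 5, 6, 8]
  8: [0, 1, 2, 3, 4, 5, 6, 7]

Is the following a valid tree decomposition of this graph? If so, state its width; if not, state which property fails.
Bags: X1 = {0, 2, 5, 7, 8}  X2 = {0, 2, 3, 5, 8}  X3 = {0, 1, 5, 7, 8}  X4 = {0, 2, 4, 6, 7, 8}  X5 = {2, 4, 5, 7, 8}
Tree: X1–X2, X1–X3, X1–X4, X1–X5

A tree decomposition must satisfy three properties: every vertex lies in some bag; for every edge, both endpoints lie together in some bag; and for every vertex, the bags containing it form a connected subtree. Here bags containing vertex 4 are not connected in the tree, so the decomposition is invalid.

No — bags containing vertex 4 are not connected in the tree.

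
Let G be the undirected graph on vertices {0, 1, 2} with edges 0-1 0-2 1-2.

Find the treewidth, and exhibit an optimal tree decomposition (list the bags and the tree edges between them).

Treewidth 2.
One such decomposition:
Bags: B1 = {0, 1, 2}
Tree: (single bag)

A single bag containing all 3 vertices is trivially a valid decomposition of width 2. For the lower bound, the 3 vertices {0, 1, 2} are pairwise adjacent, and any tree decomposition puts a clique entirely inside one bag — forcing width ≥ 2. Combining the bounds, tw(G) = 2.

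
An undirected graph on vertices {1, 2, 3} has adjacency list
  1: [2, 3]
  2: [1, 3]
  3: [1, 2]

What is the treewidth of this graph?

2

A width-2 tree decomposition is:
Bags: B1 = {1, 2, 3}
Tree: (single bag)
A single bag containing all 3 vertices is trivially a valid decomposition of width 2. Conversely, {1, 2, 3} is a clique of size 3, and the vertices of any clique must share a bag in every tree decomposition; so some bag has ≥ 3 vertices and tw(G) ≥ 2. Therefore the treewidth is 2.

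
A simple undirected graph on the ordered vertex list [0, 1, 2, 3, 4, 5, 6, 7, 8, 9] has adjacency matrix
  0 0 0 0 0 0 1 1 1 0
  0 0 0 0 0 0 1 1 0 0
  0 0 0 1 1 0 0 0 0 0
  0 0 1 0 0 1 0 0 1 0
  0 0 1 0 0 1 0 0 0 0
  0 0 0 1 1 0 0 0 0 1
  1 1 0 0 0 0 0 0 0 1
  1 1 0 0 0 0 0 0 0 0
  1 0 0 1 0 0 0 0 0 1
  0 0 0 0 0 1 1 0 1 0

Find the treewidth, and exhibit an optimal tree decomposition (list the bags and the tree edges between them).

Each bag holds 3 vertices, so the decomposition has width 2, which upper-bounds the treewidth. The edges 4–2–3–5–4 form a cycle, so G is not a tree and its treewidth is at least 2. Combining the bounds, tw(G) = 2.

Treewidth 2.
One optimal decomposition is:
Bags: B1 = {2, 4, 5}  B2 = {2, 3, 5}  B3 = {3, 5, 9}  B4 = {3, 8, 9}  B5 = {6, 8, 9}  B6 = {0, 6, 8}  B7 = {0, 1, 6}  B8 = {0, 1, 7}
Tree: B1–B2, B2–B3, B3–B4, B4–B5, B5–B6, B6–B7, B7–B8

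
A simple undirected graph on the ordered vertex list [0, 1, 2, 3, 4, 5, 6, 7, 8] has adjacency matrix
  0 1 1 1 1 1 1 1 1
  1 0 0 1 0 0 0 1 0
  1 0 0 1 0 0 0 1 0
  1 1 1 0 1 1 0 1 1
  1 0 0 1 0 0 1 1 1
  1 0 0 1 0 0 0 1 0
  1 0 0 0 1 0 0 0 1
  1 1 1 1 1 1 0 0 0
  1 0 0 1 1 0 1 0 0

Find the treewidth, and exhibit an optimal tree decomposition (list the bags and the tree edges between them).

Treewidth 3.
Bags: B1 = {0, 3, 4, 8}  B2 = {0, 3, 4, 7}  B3 = {0, 2, 3, 7}  B4 = {0, 1, 3, 7}  B5 = {0, 4, 6, 8}  B6 = {0, 3, 5, 7}
Tree: B1–B2, B2–B3, B2–B4, B1–B5, B2–B6

Every bag has size at most 4, so the width is 4 − 1 = 3 and tw(G) ≤ 3. For the lower bound, the 4 vertices {0, 3, 4, 8} are pairwise adjacent, and any tree decomposition puts a clique entirely inside one bag — forcing width ≥ 3. The upper and lower bounds meet at 3, so that is the treewidth.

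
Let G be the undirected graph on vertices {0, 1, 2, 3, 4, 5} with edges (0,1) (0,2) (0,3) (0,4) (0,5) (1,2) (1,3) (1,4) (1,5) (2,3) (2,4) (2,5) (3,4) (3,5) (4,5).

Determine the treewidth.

A width-5 tree decomposition is:
Bags: B1 = {0, 1, 2, 3, 4, 5}
Tree: (single bag)
A single bag containing all 6 vertices is trivially a valid decomposition of width 5. Conversely, {0, 1, 2, 3, 4, 5} is a clique of size 6, and the vertices of any clique must share a bag in every tree decomposition; so some bag has ≥ 6 vertices and tw(G) ≥ 5. Therefore the treewidth is 5.

5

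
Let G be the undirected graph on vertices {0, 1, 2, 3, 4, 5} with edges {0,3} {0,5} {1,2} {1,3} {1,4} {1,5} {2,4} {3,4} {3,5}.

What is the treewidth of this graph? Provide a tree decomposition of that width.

Treewidth 2.
One such decomposition:
Bags: B1 = {1, 3, 4}  B2 = {1, 2, 4}  B3 = {1, 3, 5}  B4 = {0, 3, 5}
Tree: B1–B2, B1–B3, B3–B4

Every bag has size at most 3, so the width is 3 − 1 = 2 and tw(G) ≤ 2. For the lower bound, the 3 vertices {0, 3, 5} are pairwise adjacent, and any tree decomposition puts a clique entirely inside one bag — forcing width ≥ 2. Therefore the treewidth is 2.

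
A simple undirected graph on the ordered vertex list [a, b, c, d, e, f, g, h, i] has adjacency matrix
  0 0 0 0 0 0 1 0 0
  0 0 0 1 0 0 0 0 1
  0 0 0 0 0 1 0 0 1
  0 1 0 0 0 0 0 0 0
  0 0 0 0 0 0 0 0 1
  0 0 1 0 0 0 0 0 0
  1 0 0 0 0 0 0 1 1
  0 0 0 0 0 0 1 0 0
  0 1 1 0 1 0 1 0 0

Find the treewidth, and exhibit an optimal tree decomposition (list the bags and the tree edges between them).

Treewidth 1.
One optimal decomposition is:
Bags: B1 = {c, i}  B2 = {g, i}  B3 = {b, i}  B4 = {g, h}  B5 = {e, i}  B6 = {c, f}  B7 = {a, g}  B8 = {b, d}
Tree: B1–B2, B2–B3, B2–B4, B1–B5, B1–B6, B2–B7, B3–B8

Each bag holds 2 vertices, so the decomposition has width 1, which upper-bounds the treewidth. G has an edge, so its treewidth is at least 1. Hence tw(G) = 1 exactly.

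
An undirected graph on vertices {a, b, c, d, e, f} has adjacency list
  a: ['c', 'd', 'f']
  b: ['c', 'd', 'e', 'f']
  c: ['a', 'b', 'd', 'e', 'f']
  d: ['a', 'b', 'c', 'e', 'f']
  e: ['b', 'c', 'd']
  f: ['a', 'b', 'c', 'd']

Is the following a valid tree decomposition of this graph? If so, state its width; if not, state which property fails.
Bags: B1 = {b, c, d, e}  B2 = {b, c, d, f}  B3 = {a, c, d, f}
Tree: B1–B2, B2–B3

Every vertex of G appears in some bag (union = {a, b, c, d, e, f}); every edge is covered by a bag; and for each vertex v the set of bags containing v is connected in the bag tree. The decomposition is therefore valid. The largest bag has 4 vertices, so the width is 3.

Yes; width 3.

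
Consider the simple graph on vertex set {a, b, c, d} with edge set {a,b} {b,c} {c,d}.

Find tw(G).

1

A width-1 tree decomposition is:
Bags: B1 = {a, b}  B2 = {b, c}  B3 = {c, d}
Tree: B1–B2, B2–B3
Every bag has size at most 2, so the width is 2 − 1 = 1 and tw(G) ≤ 1. Any graph with an edge has treewidth ≥ 1, and G has the edge a–b. Therefore the treewidth is 1.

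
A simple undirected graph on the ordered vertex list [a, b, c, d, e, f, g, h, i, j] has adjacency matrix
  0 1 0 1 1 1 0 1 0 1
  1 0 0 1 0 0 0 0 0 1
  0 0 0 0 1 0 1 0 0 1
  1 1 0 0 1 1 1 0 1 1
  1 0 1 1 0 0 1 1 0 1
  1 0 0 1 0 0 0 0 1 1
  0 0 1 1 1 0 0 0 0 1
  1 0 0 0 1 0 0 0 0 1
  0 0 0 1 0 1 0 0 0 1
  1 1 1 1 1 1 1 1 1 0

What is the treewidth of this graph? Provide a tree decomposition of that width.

Treewidth 3.
One such decomposition:
Bags: B1 = {a, d, e, j}  B2 = {a, b, d, j}  B3 = {a, d, f, j}  B4 = {a, e, h, j}  B5 = {d, f, i, j}  B6 = {d, e, g, j}  B7 = {c, e, g, j}
Tree: B1–B2, B1–B3, B1–B4, B3–B5, B1–B6, B6–B7

Every bag has size at most 4, so the width is 4 − 1 = 3 and tw(G) ≤ 3. For the lower bound, the 4 vertices {d, e, g, j} are pairwise adjacent, and any tree decomposition puts a clique entirely inside one bag — forcing width ≥ 3. Combining the bounds, tw(G) = 3.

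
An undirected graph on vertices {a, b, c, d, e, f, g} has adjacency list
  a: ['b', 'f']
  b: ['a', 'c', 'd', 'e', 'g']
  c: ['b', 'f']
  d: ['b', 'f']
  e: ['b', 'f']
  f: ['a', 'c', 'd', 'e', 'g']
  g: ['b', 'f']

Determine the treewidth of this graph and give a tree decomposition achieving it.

Treewidth 2.
Bags: B1 = {a, b, f}  B2 = {b, e, f}  B3 = {b, f, g}  B4 = {b, c, f}  B5 = {b, d, f}
Tree: B1–B2, B2–B3, B3–B4, B4–B5

The largest bag has 3 vertices, giving width 2; this decomposition certifies tw(G) ≤ 2. For the lower bound, G contains the cycle b–a–f–e–b, so G is not a forest; only forests have treewidth ≤ 1, hence tw(G) ≥ 2. The upper and lower bounds meet at 2, so that is the treewidth.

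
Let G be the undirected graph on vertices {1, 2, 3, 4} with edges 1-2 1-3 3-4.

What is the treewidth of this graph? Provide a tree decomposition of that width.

The largest bag has 2 vertices, giving width 1; this decomposition certifies tw(G) ≤ 1. G has an edge, so its treewidth is at least 1. Hence tw(G) = 1 exactly.

Treewidth 1.
One optimal decomposition is:
Bags: B1 = {1, 2}  B2 = {1, 3}  B3 = {3, 4}
Tree: B1–B2, B2–B3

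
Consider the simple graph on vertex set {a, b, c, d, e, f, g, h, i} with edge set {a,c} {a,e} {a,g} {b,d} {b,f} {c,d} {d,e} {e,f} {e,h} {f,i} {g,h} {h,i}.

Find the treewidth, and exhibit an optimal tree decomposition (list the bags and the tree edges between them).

Every bag has size at most 4, so the width is 4 − 1 = 3 and tw(G) ≤ 3. For the lower bound: the 4 vertex sets {b,f,i}, {d}, {e}, {a,c,g,h} are disjoint, each induces a connected subgraph, and every pair is joined by at least one edge of G. Contracting each set to a single vertex therefore yields K_{4} as a minor, and since treewidth is minor-monotone, tw(G) ≥ tw(K_{4}) = 3. Hence tw(G) = 3 exactly.

Treewidth 3.
Bags: B1 = {b, d, f, i}  B2 = {d, e, f, i}  B3 = {d, e, h, i}  B4 = {c, d, e, h}  B5 = {a, c, e, h}  B6 = {a, c, g, h}
Tree: B1–B2, B2–B3, B3–B4, B4–B5, B5–B6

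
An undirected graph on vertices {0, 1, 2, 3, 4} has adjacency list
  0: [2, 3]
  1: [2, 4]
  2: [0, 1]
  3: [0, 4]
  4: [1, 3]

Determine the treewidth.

2

A width-2 tree decomposition is:
Bags: B1 = {1, 2, 4}  B2 = {2, 3, 4}  B3 = {0, 2, 3}
Tree: B1–B2, B2–B3
The largest bag has 3 vertices, giving width 2; this decomposition certifies tw(G) ≤ 2. Since 2–1–4–3–0–2 is a cycle in G, G is not acyclic. Forests are exactly the graphs of treewidth ≤ 1, so tw(G) ≥ 2. The upper and lower bounds meet at 2, so that is the treewidth.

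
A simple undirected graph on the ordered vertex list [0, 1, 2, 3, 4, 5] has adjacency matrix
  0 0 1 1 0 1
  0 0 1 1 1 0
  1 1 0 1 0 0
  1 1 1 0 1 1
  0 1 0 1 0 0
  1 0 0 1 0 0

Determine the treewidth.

A width-2 tree decomposition is:
Bags: B1 = {1, 2, 3}  B2 = {1, 3, 4}  B3 = {0, 2, 3}  B4 = {0, 3, 5}
Tree: B1–B2, B1–B3, B3–B4
Every bag has size at most 3, so the width is 3 − 1 = 2 and tw(G) ≤ 2. On the other hand G contains the 3-clique {0, 2, 3}. A clique must lie in a single bag of any decomposition, so no decomposition can have width below 2. Hence tw(G) = 2 exactly.

2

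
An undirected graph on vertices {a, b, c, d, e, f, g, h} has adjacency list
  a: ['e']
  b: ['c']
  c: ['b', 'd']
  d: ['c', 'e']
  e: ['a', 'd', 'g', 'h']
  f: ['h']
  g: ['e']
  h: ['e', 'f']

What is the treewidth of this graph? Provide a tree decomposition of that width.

Treewidth 1.
One such decomposition:
Bags: B1 = {a, e}  B2 = {e, h}  B3 = {f, h}  B4 = {d, e}  B5 = {e, g}  B6 = {c, d}  B7 = {b, c}
Tree: B1–B2, B2–B3, B2–B4, B4–B5, B4–B6, B6–B7

The largest bag has 2 vertices, giving width 1; this decomposition certifies tw(G) ≤ 1. Since G has at least one edge (e.g. e–a), it is not an edgeless graph, so tw(G) ≥ 1. The upper and lower bounds meet at 1, so that is the treewidth.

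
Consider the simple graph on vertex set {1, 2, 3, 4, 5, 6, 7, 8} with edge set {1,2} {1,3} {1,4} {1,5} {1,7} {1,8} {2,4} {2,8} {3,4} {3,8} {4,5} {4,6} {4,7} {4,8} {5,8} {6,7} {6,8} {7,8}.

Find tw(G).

A width-3 tree decomposition is:
Bags: B1 = {1, 2, 4, 8}  B2 = {1, 4, 7, 8}  B3 = {1, 4, 5, 8}  B4 = {1, 3, 4, 8}  B5 = {4, 6, 7, 8}
Tree: B1–B2, B2–B3, B2–B4, B2–B5
Every bag has size at most 4, so the width is 4 − 1 = 3 and tw(G) ≤ 3. For the lower bound, the 4 vertices {1, 2, 4, 8} are pairwise adjacent, and any tree decomposition puts a clique entirely inside one bag — forcing width ≥ 3. Therefore the treewidth is 3.

3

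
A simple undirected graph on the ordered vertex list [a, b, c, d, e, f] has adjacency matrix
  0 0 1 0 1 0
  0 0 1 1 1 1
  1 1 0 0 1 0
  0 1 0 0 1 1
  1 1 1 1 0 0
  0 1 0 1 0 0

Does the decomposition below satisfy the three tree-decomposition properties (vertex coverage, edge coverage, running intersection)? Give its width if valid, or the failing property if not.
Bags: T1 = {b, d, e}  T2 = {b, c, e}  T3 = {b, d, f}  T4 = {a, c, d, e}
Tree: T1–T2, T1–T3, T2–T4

No — bags containing vertex d are not connected in the tree.

A tree decomposition must satisfy three properties: every vertex lies in some bag; for every edge, both endpoints lie together in some bag; and for every vertex, the bags containing it form a connected subtree. Here bags containing vertex d are not connected in the tree, so the decomposition is invalid.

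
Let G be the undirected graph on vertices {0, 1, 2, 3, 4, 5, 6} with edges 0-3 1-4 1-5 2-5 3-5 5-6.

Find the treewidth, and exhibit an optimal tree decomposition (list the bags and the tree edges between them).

Treewidth 1.
Bags: B1 = {2, 5}  B2 = {3, 5}  B3 = {5, 6}  B4 = {0, 3}  B5 = {1, 5}  B6 = {1, 4}
Tree: B1–B2, B2–B3, B2–B4, B2–B5, B5–B6

Every bag has size at most 2, so the width is 2 − 1 = 1 and tw(G) ≤ 1. Any graph with an edge has treewidth ≥ 1, and G has the edge 2–5. Hence tw(G) = 1 exactly.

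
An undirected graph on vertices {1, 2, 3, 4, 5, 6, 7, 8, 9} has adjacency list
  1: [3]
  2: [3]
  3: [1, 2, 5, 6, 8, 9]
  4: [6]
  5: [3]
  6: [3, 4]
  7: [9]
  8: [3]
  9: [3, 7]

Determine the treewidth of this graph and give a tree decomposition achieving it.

Each bag holds 2 vertices, so the decomposition has width 1, which upper-bounds the treewidth. Since G has at least one edge (e.g. 8–3), it is not an edgeless graph, so tw(G) ≥ 1. The upper and lower bounds meet at 1, so that is the treewidth.

Treewidth 1.
One optimal decomposition is:
Bags: B1 = {3, 8}  B2 = {3, 6}  B3 = {3, 9}  B4 = {2, 3}  B5 = {4, 6}  B6 = {3, 5}  B7 = {1, 3}  B8 = {7, 9}
Tree: B1–B2, B2–B3, B3–B4, B2–B5, B1–B6, B6–B7, B3–B8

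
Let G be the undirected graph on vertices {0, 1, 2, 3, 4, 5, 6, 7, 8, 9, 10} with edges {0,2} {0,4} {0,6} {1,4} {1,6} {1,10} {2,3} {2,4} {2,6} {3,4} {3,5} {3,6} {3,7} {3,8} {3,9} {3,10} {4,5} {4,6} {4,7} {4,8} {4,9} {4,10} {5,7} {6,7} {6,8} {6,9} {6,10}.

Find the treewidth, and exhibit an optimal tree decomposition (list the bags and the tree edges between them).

Each bag holds 4 vertices, so the decomposition has width 3, which upper-bounds the treewidth. For the lower bound, the 4 vertices {3, 4, 5, 7} are pairwise adjacent, and any tree decomposition puts a clique entirely inside one bag — forcing width ≥ 3. Hence tw(G) = 3 exactly.

Treewidth 3.
Bags: B1 = {3, 4, 6, 9}  B2 = {2, 3, 4, 6}  B3 = {0, 2, 4, 6}  B4 = {3, 4, 6, 10}  B5 = {3, 4, 6, 7}  B6 = {3, 4, 5, 7}  B7 = {1, 4, 6, 10}  B8 = {3, 4, 6, 8}
Tree: B1–B2, B2–B3, B2–B4, B4–B5, B5–B6, B4–B7, B2–B8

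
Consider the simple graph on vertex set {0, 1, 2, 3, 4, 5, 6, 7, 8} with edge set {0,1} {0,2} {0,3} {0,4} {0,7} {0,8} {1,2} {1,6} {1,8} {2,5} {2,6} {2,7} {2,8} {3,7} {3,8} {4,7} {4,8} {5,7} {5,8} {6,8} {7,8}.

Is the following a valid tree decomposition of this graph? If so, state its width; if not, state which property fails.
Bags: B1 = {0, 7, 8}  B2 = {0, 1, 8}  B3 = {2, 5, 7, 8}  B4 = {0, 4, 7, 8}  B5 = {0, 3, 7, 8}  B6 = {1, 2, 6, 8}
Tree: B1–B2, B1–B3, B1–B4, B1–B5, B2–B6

A tree decomposition must satisfy three properties: every vertex lies in some bag; for every edge, both endpoints lie together in some bag; and for every vertex, the bags containing it form a connected subtree. Here edge (2,0) lies in no bag, so the decomposition is invalid.

No — edge (2,0) lies in no bag.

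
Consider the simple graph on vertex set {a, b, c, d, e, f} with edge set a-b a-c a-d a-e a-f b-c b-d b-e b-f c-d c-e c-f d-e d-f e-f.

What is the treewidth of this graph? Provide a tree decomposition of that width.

With just one bag of size 6, the width is 6 − 1 = 5, so tw(G) ≤ 5. Conversely, {a, b, c, d, e, f} is a clique of size 6, and the vertices of any clique must share a bag in every tree decomposition; so some bag has ≥ 6 vertices and tw(G) ≥ 5. Therefore the treewidth is 5.

Treewidth 5.
Bags: B1 = {a, b, c, d, e, f}
Tree: (single bag)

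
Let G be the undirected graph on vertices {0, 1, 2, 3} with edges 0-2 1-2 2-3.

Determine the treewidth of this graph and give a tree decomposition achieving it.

Treewidth 1.
One such decomposition:
Bags: B1 = {1, 2}  B2 = {0, 2}  B3 = {2, 3}
Tree: B1–B2, B2–B3

The largest bag has 2 vertices, giving width 1; this decomposition certifies tw(G) ≤ 1. Any graph with an edge has treewidth ≥ 1, and G has the edge 1–2. Therefore the treewidth is 1.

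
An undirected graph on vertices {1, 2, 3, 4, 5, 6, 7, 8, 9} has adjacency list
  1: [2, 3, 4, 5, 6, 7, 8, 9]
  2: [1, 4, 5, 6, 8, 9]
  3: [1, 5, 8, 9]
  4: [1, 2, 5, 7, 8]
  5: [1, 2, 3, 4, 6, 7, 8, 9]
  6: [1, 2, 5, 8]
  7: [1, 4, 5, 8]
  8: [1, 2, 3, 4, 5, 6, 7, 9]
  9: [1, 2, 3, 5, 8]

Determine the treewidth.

A width-4 tree decomposition is:
Bags: B1 = {1, 2, 4, 5, 8}  B2 = {1, 4, 5, 7, 8}  B3 = {1, 2, 5, 8, 9}  B4 = {1, 3, 5, 8, 9}  B5 = {1, 2, 5, 6, 8}
Tree: B1–B2, B1–B3, B3–B4, B1–B5
Every bag has size at most 5, so the width is 5 − 1 = 4 and tw(G) ≤ 4. On the other hand G contains the 5-clique {1, 2, 5, 8, 9}. A clique must lie in a single bag of any decomposition, so no decomposition can have width below 4. Combining the bounds, tw(G) = 4.

4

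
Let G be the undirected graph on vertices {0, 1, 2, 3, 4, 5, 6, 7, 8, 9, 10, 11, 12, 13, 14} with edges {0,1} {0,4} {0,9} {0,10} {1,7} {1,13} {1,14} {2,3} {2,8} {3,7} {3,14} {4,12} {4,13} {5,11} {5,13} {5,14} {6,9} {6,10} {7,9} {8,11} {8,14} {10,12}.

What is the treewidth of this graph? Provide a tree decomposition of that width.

Treewidth 3.
Bags: B1 = {4, 6, 10, 12}  B2 = {0, 4, 6, 10}  B3 = {0, 4, 6, 9}  B4 = {0, 4, 9, 13}  B5 = {0, 1, 9, 13}  B6 = {1, 7, 9, 13}  B7 = {1, 5, 7, 13}  B8 = {1, 5, 7, 14}  B9 = {3, 5, 7, 14}  B10 = {3, 5, 11, 14}  B11 = {3, 8, 11, 14}  B12 = {2, 3, 8, 11}
Tree: B1–B2, B2–B3, B3–B4, B4–B5, B5–B6, B6–B7, B7–B8, B8–B9, B9–B10, B10–B11, B11–B12

Every bag has size at most 4, so the width is 4 − 1 = 3 and tw(G) ≤ 3. For the lower bound: the 4 vertex sets {6,10,12}, {4}, {0}, {1,7,9,13} are disjoint, each induces a connected subgraph, and every pair is joined by at least one edge of G. Contracting each set to a single vertex therefore yields K_{4} as a minor, and since treewidth is minor-monotone, tw(G) ≥ tw(K_{4}) = 3. Therefore the treewidth is 3.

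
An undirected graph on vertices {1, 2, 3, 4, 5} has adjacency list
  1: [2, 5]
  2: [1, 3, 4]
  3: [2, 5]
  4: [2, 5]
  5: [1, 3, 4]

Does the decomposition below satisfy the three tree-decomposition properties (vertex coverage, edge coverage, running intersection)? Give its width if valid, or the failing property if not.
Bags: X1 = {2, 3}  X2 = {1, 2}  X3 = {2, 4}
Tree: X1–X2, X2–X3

No — vertex 5 appears in no bag.

A tree decomposition must satisfy three properties: every vertex lies in some bag; for every edge, both endpoints lie together in some bag; and for every vertex, the bags containing it form a connected subtree. Here vertex 5 appears in no bag, so the decomposition is invalid.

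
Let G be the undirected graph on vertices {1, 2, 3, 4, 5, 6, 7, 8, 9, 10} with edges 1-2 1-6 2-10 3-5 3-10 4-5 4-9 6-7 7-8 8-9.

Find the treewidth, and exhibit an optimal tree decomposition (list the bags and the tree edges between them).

Every bag has size at most 3, so the width is 3 − 1 = 2 and tw(G) ≤ 2. Since 1–2–10–3–5–4–9–8–7–6–1 is a cycle in G, G is not acyclic. Forests are exactly the graphs of treewidth ≤ 1, so tw(G) ≥ 2. Combining the bounds, tw(G) = 2.

Treewidth 2.
Bags: B1 = {1, 2, 10}  B2 = {1, 3, 10}  B3 = {1, 3, 5}  B4 = {1, 4, 5}  B5 = {1, 4, 9}  B6 = {1, 8, 9}  B7 = {1, 7, 8}  B8 = {1, 6, 7}
Tree: B1–B2, B2–B3, B3–B4, B4–B5, B5–B6, B6–B7, B7–B8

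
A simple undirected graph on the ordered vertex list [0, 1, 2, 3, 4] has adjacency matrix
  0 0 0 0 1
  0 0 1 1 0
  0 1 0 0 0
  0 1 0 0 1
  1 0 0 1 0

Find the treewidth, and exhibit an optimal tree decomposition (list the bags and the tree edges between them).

Every bag has size at most 2, so the width is 2 − 1 = 1 and tw(G) ≤ 1. Any graph with an edge has treewidth ≥ 1, and G has the edge 0–4. The upper and lower bounds meet at 1, so that is the treewidth.

Treewidth 1.
One such decomposition:
Bags: B1 = {0, 4}  B2 = {3, 4}  B3 = {1, 3}  B4 = {1, 2}
Tree: B1–B2, B2–B3, B3–B4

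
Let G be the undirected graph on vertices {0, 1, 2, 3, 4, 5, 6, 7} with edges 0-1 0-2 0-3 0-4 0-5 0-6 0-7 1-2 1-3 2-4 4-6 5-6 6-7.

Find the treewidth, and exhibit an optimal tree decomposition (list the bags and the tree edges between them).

Treewidth 2.
Bags: B1 = {0, 4, 6}  B2 = {0, 2, 4}  B3 = {0, 5, 6}  B4 = {0, 1, 2}  B5 = {0, 6, 7}  B6 = {0, 1, 3}
Tree: B1–B2, B1–B3, B2–B4, B3–B5, B4–B6

The largest bag has 3 vertices, giving width 2; this decomposition certifies tw(G) ≤ 2. On the other hand G contains the 3-clique {0, 1, 2}. A clique must lie in a single bag of any decomposition, so no decomposition can have width below 2. Combining the bounds, tw(G) = 2.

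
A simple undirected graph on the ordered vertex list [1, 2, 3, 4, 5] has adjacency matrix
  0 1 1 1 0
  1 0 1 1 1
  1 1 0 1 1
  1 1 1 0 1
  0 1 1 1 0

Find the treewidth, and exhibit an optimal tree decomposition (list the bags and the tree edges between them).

The largest bag has 4 vertices, giving width 3; this decomposition certifies tw(G) ≤ 3. On the other hand G contains the 4-clique {1, 2, 3, 4}. A clique must lie in a single bag of any decomposition, so no decomposition can have width below 3. Hence tw(G) = 3 exactly.

Treewidth 3.
Bags: B1 = {2, 3, 4, 5}  B2 = {1, 2, 3, 4}
Tree: B1–B2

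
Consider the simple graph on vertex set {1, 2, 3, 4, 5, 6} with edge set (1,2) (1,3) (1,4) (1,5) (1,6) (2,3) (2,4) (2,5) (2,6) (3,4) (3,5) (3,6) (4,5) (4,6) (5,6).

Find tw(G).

A width-5 tree decomposition is:
Bags: B1 = {1, 2, 3, 4, 5, 6}
Tree: (single bag)
With just one bag of size 6, the width is 6 − 1 = 5, so tw(G) ≤ 5. On the other hand G contains the 6-clique {1, 2, 3, 4, 5, 6}. A clique must lie in a single bag of any decomposition, so no decomposition can have width below 5. Therefore the treewidth is 5.

5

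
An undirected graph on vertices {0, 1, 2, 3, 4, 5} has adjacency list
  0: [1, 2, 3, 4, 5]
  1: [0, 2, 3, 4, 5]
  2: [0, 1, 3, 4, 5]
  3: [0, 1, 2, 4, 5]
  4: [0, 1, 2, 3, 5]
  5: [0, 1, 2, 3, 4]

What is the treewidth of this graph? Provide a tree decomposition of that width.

A single bag containing all 6 vertices is trivially a valid decomposition of width 5. Conversely, {0, 1, 2, 3, 4, 5} is a clique of size 6, and the vertices of any clique must share a bag in every tree decomposition; so some bag has ≥ 6 vertices and tw(G) ≥ 5. Combining the bounds, tw(G) = 5.

Treewidth 5.
One optimal decomposition is:
Bags: B1 = {0, 1, 2, 3, 4, 5}
Tree: (single bag)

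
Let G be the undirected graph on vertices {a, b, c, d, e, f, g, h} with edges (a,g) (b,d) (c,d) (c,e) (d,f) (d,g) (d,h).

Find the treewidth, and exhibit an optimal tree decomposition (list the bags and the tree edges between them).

Treewidth 1.
Bags: B1 = {d, f}  B2 = {d, h}  B3 = {c, d}  B4 = {d, g}  B5 = {b, d}  B6 = {a, g}  B7 = {c, e}
Tree: B1–B2, B1–B3, B1–B4, B2–B5, B4–B6, B3–B7

Every bag has size at most 2, so the width is 2 − 1 = 1 and tw(G) ≤ 1. Any graph with an edge has treewidth ≥ 1, and G has the edge d–f. Hence tw(G) = 1 exactly.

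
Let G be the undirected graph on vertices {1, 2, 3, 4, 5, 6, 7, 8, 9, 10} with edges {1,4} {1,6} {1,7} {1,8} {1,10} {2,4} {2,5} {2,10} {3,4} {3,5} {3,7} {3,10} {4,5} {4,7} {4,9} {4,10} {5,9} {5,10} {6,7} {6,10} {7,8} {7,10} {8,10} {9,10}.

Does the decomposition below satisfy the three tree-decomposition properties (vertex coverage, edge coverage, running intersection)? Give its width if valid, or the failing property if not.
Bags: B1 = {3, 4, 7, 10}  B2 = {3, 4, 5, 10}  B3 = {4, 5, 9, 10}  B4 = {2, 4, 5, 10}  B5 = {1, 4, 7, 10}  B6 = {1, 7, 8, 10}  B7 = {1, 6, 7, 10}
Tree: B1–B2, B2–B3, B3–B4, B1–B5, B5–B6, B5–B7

Vertex coverage: the bags together contain {1, 2, 3, 4, 5, 6, 7, 8, 9, 10}, the full vertex set. Edge coverage: each edge of G has both endpoints in at least one bag. Running intersection: for every vertex, the bags containing it form a connected subtree. All three properties hold, so this is a valid tree decomposition of width max|bag| − 1 = 3, and hence tw(G) ≤ 3.

Yes; width 3.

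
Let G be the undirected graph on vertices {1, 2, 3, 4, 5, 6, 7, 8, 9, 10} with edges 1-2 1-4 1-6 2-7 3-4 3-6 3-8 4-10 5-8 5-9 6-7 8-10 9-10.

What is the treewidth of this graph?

2

A width-2 tree decomposition is:
Bags: B1 = {1, 2, 7}  B2 = {1, 6, 7}  B3 = {1, 4, 6}  B4 = {3, 4, 6}  B5 = {3, 4, 10}  B6 = {3, 8, 10}  B7 = {8, 9, 10}  B8 = {5, 8, 9}
Tree: B1–B2, B2–B3, B3–B4, B4–B5, B5–B6, B6–B7, B7–B8
Each bag holds 3 vertices, so the decomposition has width 2, which upper-bounds the treewidth. For the lower bound, G contains the cycle 2–7–6–1–2, so G is not a forest; only forests have treewidth ≤ 1, hence tw(G) ≥ 2. Combining the bounds, tw(G) = 2.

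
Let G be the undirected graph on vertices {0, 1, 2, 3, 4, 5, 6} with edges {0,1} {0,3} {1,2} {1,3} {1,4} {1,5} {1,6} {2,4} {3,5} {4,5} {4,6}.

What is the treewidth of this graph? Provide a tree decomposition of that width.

The largest bag has 3 vertices, giving width 2; this decomposition certifies tw(G) ≤ 2. On the other hand G contains the 3-clique {0, 1, 3}. A clique must lie in a single bag of any decomposition, so no decomposition can have width below 2. Therefore the treewidth is 2.

Treewidth 2.
One optimal decomposition is:
Bags: B1 = {1, 3, 5}  B2 = {1, 4, 5}  B3 = {0, 1, 3}  B4 = {1, 2, 4}  B5 = {1, 4, 6}
Tree: B1–B2, B1–B3, B2–B4, B2–B5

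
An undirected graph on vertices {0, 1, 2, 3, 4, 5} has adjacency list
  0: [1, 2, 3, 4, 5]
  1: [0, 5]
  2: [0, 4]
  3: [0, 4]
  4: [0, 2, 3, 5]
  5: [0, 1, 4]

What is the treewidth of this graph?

A width-2 tree decomposition is:
Bags: B1 = {0, 4, 5}  B2 = {0, 3, 4}  B3 = {0, 1, 5}  B4 = {0, 2, 4}
Tree: B1–B2, B1–B3, B2–B4
Each bag holds 3 vertices, so the decomposition has width 2, which upper-bounds the treewidth. For the lower bound, the 3 vertices {0, 1, 5} are pairwise adjacent, and any tree decomposition puts a clique entirely inside one bag — forcing width ≥ 2. Combining the bounds, tw(G) = 2.

2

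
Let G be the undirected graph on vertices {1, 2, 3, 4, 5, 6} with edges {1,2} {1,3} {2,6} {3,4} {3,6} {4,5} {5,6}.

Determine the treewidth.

2

A width-2 tree decomposition is:
Bags: B1 = {3, 4, 5}  B2 = {3, 5, 6}  B3 = {1, 3, 6}  B4 = {1, 2, 6}
Tree: B1–B2, B2–B3, B3–B4
Each bag holds 3 vertices, so the decomposition has width 2, which upper-bounds the treewidth. The edges 4–5–6–3–4 form a cycle, so G is not a tree and its treewidth is at least 2. The upper and lower bounds meet at 2, so that is the treewidth.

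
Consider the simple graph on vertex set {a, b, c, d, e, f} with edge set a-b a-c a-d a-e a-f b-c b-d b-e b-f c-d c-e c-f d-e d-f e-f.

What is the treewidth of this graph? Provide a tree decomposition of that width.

Treewidth 5.
One optimal decomposition is:
Bags: B1 = {a, b, c, d, e, f}
Tree: (single bag)

A single bag containing all 6 vertices is trivially a valid decomposition of width 5. On the other hand G contains the 6-clique {a, b, c, d, e, f}. A clique must lie in a single bag of any decomposition, so no decomposition can have width below 5. Therefore the treewidth is 5.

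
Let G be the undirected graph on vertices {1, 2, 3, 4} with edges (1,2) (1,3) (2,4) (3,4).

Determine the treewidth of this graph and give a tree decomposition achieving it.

Treewidth 2.
One such decomposition:
Bags: B1 = {1, 3, 4}  B2 = {1, 2, 4}
Tree: B1–B2

The largest bag has 3 vertices, giving width 2; this decomposition certifies tw(G) ≤ 2. For the lower bound, G contains the cycle 4–3–1–2–4, so G is not a forest; only forests have treewidth ≤ 1, hence tw(G) ≥ 2. Hence tw(G) = 2 exactly.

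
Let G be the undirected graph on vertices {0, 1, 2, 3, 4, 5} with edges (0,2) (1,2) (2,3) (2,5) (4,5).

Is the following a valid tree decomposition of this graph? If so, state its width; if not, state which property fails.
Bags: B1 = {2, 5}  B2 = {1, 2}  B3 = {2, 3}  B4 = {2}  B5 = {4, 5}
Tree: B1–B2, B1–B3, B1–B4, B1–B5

No — vertex 0 appears in no bag.

A tree decomposition must satisfy three properties: every vertex lies in some bag; for every edge, both endpoints lie together in some bag; and for every vertex, the bags containing it form a connected subtree. Here vertex 0 appears in no bag, so the decomposition is invalid.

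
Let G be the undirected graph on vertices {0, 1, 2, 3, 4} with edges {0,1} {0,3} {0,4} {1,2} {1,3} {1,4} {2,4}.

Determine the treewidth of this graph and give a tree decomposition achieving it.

Treewidth 2.
One optimal decomposition is:
Bags: B1 = {0, 1, 4}  B2 = {1, 2, 4}  B3 = {0, 1, 3}
Tree: B1–B2, B1–B3

Every bag has size at most 3, so the width is 3 − 1 = 2 and tw(G) ≤ 2. Conversely, {0, 1, 3} is a clique of size 3, and the vertices of any clique must share a bag in every tree decomposition; so some bag has ≥ 3 vertices and tw(G) ≥ 2. The upper and lower bounds meet at 2, so that is the treewidth.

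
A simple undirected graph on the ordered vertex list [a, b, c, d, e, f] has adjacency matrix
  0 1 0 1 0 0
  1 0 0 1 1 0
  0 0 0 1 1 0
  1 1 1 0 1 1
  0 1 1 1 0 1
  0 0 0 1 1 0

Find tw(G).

2

A width-2 tree decomposition is:
Bags: B1 = {d, e, f}  B2 = {c, d, e}  B3 = {b, d, e}  B4 = {a, b, d}
Tree: B1–B2, B1–B3, B3–B4
Each bag holds 3 vertices, so the decomposition has width 2, which upper-bounds the treewidth. For the lower bound, the 3 vertices {c, d, e} are pairwise adjacent, and any tree decomposition puts a clique entirely inside one bag — forcing width ≥ 2. Therefore the treewidth is 2.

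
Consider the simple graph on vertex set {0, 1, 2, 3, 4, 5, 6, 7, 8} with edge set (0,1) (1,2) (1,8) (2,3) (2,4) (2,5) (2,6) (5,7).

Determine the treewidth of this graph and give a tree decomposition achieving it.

The largest bag has 2 vertices, giving width 1; this decomposition certifies tw(G) ≤ 1. Since G has at least one edge (e.g. 2–5), it is not an edgeless graph, so tw(G) ≥ 1. Combining the bounds, tw(G) = 1.

Treewidth 1.
Bags: B1 = {2, 5}  B2 = {1, 2}  B3 = {2, 6}  B4 = {2, 3}  B5 = {1, 8}  B6 = {2, 4}  B7 = {0, 1}  B8 = {5, 7}
Tree: B1–B2, B2–B3, B1–B4, B2–B5, B4–B6, B2–B7, B1–B8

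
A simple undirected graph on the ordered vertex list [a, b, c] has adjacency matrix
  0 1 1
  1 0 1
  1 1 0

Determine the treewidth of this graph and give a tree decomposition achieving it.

Treewidth 2.
One such decomposition:
Bags: B1 = {a, b, c}
Tree: (single bag)

With just one bag of size 3, the width is 3 − 1 = 2, so tw(G) ≤ 2. For the lower bound, the 3 vertices {a, b, c} are pairwise adjacent, and any tree decomposition puts a clique entirely inside one bag — forcing width ≥ 2. Combining the bounds, tw(G) = 2.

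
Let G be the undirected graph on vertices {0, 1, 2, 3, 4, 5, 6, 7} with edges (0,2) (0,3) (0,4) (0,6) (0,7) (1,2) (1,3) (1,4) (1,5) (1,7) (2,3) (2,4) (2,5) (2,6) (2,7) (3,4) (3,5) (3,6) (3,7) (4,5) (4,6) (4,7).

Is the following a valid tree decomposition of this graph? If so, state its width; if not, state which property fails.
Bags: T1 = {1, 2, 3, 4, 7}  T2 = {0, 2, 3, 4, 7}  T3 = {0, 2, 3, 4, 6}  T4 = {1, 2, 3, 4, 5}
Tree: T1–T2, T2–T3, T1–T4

Yes; width 4.

Checking the three conditions: (i) the bags cover all of {0, 1, 2, 3, 4, 5, 6, 7}; (ii) for each edge, some bag contains both endpoints; (iii) the bags containing any fixed vertex form a subtree. All hold, so the decomposition is valid with width 5 − 1 = 4.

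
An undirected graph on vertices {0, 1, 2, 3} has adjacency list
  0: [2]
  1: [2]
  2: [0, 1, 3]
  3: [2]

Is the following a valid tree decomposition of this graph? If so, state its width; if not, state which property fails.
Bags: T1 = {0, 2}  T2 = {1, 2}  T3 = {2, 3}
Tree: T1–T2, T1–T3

Every vertex of G appears in some bag (union = {0, 1, 2, 3}); every edge is covered by a bag; and for each vertex v the set of bags containing v is connected in the bag tree. The decomposition is therefore valid. The largest bag has 2 vertices, so the width is 1.

Yes; width 1.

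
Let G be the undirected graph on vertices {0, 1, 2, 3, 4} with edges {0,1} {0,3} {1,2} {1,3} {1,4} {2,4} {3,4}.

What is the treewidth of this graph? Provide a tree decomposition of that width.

The largest bag has 3 vertices, giving width 2; this decomposition certifies tw(G) ≤ 2. For the lower bound, the 3 vertices {1, 2, 4} are pairwise adjacent, and any tree decomposition puts a clique entirely inside one bag — forcing width ≥ 2. Combining the bounds, tw(G) = 2.

Treewidth 2.
One optimal decomposition is:
Bags: B1 = {1, 3, 4}  B2 = {1, 2, 4}  B3 = {0, 1, 3}
Tree: B1–B2, B1–B3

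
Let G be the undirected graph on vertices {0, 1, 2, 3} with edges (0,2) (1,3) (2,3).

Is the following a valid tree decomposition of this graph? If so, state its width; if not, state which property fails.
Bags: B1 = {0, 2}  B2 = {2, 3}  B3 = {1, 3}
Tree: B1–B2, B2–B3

Yes; width 1.

Checking the three conditions: (i) the bags cover all of {0, 1, 2, 3}; (ii) for each edge, some bag contains both endpoints; (iii) the bags containing any fixed vertex form a subtree. All hold, so the decomposition is valid with width 2 − 1 = 1.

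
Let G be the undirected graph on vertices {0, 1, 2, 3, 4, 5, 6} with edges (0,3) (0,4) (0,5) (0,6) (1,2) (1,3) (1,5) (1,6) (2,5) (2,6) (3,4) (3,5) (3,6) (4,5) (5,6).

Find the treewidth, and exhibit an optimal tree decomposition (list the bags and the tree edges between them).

Treewidth 3.
One such decomposition:
Bags: B1 = {1, 3, 5, 6}  B2 = {0, 3, 5, 6}  B3 = {0, 3, 4, 5}  B4 = {1, 2, 5, 6}
Tree: B1–B2, B2–B3, B1–B4

Each bag holds 4 vertices, so the decomposition has width 3, which upper-bounds the treewidth. On the other hand G contains the 4-clique {1, 2, 5, 6}. A clique must lie in a single bag of any decomposition, so no decomposition can have width below 3. Combining the bounds, tw(G) = 3.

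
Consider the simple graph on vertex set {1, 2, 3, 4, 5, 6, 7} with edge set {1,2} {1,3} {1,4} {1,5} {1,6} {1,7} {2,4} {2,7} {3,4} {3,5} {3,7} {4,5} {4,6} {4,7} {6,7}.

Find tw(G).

3

A width-3 tree decomposition is:
Bags: B1 = {1, 4, 6, 7}  B2 = {1, 2, 4, 7}  B3 = {1, 3, 4, 7}  B4 = {1, 3, 4, 5}
Tree: B1–B2, B1–B3, B3–B4
Each bag holds 4 vertices, so the decomposition has width 3, which upper-bounds the treewidth. On the other hand G contains the 4-clique {1, 3, 4, 5}. A clique must lie in a single bag of any decomposition, so no decomposition can have width below 3. Combining the bounds, tw(G) = 3.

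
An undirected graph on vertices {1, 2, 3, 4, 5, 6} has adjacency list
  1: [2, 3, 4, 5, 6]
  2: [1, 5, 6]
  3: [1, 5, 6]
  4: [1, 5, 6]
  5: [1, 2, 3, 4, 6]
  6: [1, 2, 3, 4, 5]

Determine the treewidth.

A width-3 tree decomposition is:
Bags: B1 = {1, 4, 5, 6}  B2 = {1, 3, 5, 6}  B3 = {1, 2, 5, 6}
Tree: B1–B2, B2–B3
Each bag holds 4 vertices, so the decomposition has width 3, which upper-bounds the treewidth. For the lower bound, the 4 vertices {1, 2, 5, 6} are pairwise adjacent, and any tree decomposition puts a clique entirely inside one bag — forcing width ≥ 3. Combining the bounds, tw(G) = 3.

3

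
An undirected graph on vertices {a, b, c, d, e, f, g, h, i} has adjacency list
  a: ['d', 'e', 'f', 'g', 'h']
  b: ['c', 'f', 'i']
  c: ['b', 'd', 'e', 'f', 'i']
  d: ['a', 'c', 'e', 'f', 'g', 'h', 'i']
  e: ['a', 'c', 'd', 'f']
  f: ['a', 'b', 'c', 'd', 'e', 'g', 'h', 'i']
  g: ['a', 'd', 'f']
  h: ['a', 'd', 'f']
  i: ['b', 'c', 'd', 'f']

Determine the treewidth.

3

A width-3 tree decomposition is:
Bags: B1 = {a, d, f, h}  B2 = {a, d, e, f}  B3 = {c, d, e, f}  B4 = {a, d, f, g}  B5 = {c, d, f, i}  B6 = {b, c, f, i}
Tree: B1–B2, B2–B3, B1–B4, B3–B5, B5–B6
Every bag has size at most 4, so the width is 4 − 1 = 3 and tw(G) ≤ 3. On the other hand G contains the 4-clique {c, d, e, f}. A clique must lie in a single bag of any decomposition, so no decomposition can have width below 3. Hence tw(G) = 3 exactly.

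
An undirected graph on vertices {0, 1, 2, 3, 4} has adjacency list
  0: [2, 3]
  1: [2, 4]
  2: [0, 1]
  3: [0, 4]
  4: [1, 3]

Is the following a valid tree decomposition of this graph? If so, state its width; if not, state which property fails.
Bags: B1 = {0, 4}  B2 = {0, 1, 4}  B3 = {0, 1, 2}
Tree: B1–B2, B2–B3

No — vertex 3 appears in no bag.

A tree decomposition must satisfy three properties: every vertex lies in some bag; for every edge, both endpoints lie together in some bag; and for every vertex, the bags containing it form a connected subtree. Here vertex 3 appears in no bag, so the decomposition is invalid.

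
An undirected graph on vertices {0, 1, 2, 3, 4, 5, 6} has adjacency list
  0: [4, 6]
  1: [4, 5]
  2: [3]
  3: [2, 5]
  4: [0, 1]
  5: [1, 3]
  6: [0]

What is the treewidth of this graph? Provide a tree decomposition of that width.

Every bag has size at most 2, so the width is 2 − 1 = 1 and tw(G) ≤ 1. Any graph with an edge has treewidth ≥ 1, and G has the edge 2–3. Hence tw(G) = 1 exactly.

Treewidth 1.
One optimal decomposition is:
Bags: B1 = {2, 3}  B2 = {3, 5}  B3 = {1, 5}  B4 = {1, 4}  B5 = {0, 4}  B6 = {0, 6}
Tree: B1–B2, B2–B3, B3–B4, B4–B5, B5–B6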